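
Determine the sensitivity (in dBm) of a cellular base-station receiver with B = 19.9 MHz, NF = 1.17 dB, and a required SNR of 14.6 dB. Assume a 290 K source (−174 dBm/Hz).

Sensitivity = −174 + 10 log₁₀(B) + NF + SNR_min
= −174 + 72.99 + 1.17 + 14.6
= −85.24 dBm → −85.2 dBm

−85.2 dBm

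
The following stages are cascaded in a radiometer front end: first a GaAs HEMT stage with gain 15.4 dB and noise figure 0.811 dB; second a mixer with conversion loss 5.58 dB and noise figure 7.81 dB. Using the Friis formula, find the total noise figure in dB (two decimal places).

Convert to linear (a loss of L dB is a gain of −L dB): F_i = 10^(NF_i/10), G_i = 10^(G_i,dB/10)
  Stage 1: F_1 = 10^(0.811/10) = 1.205, G_1 = 10^(15.4/10) = 34.67
  Stage 2: F_2 = 10^(7.81/10) = 6.039, G_2 = 10^(−5.58/10) = 0.2767
Friis cascade:
  F = 1.205 + (6.039 − 1)/34.67 = 1.351
NF = 10 log₁₀(1.351) = 1.31 dB

1.31 dB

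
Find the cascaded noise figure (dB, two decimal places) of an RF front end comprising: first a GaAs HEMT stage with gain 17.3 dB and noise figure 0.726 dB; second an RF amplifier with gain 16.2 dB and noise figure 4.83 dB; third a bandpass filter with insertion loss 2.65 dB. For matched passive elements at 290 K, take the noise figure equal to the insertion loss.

0.86 dB

Convert to linear (a loss of L dB is a gain of −L dB): F_i = 10^(NF_i/10), G_i = 10^(G_i,dB/10)
  Stage 1: F_1 = 10^(0.726/10) = 1.182, G_1 = 10^(17.3/10) = 53.70
  Stage 2: F_2 = 10^(4.83/10) = 3.041, G_2 = 10^(16.2/10) = 41.69
  Stage 3: F_3 = 10^(2.65/10) = 1.841, G_3 = 10^(−2.65/10) = 0.5433
Friis cascade:
  F = 1.182 + (3.041 − 1)/53.70 + (1.841 − 1)/2239 = 1.220
NF = 10 log₁₀(1.220) = 0.86 dB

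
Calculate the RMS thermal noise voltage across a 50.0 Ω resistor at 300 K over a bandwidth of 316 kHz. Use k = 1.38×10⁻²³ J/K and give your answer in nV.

V_n = √(4kTRB)
4kTRB = 4 × 1.38×10⁻²³ × 300 × 5.00×10¹ × 3.16×10⁵ = 2.62×10⁻¹³ V²
V_n = √(2.62×10⁻¹³) = 5.12×10⁻⁷ V = 512 nV

512 nV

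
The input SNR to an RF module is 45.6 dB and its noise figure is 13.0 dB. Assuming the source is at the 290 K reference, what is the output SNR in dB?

32.6 dB

By definition F = SNR_in/SNR_out, so in dB: SNR_out = SNR_in − NF
SNR_out = 45.6 − 13.0 = 32.6 dB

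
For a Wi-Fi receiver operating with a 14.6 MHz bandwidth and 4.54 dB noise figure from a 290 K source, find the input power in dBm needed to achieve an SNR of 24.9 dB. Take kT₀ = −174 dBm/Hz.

−72.9 dBm

Sensitivity = −174 + 10 log₁₀(B) + NF + SNR_min
= −174 + 71.64 + 4.54 + 24.9
= −72.92 dBm → −72.9 dBm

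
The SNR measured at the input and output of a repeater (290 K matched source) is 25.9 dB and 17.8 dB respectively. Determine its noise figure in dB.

NF (dB) = SNR_in(dB) − SNR_out(dB) when the source is at T₀
NF = 25.9 − 17.8 = 8.1 dB

8.1 dB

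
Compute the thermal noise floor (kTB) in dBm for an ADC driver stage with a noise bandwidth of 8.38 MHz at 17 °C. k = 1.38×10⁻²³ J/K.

T = 17 °C + 273.15 = 290.15 K
P_n = kTB = 1.38×10⁻²³ × 290.15 × 8.38×10⁶ = 3.36×10⁻¹⁴ W
In dBm: 10 log₁₀(3.36×10⁻¹⁴ / 10⁻³) = −104.7 dBm

−104.7 dBm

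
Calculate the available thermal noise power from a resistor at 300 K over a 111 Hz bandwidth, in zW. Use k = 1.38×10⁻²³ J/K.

P_n = kTB = 1.38×10⁻²³ × 300 × 1.11×10² = 4.60×10⁻¹⁹ W = 460 zW

460 zW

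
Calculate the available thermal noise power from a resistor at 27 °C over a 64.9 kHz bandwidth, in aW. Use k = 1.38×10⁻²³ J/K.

T = 27 °C + 273.15 = 300.15 K
P_n = kTB = 1.38×10⁻²³ × 300.15 × 6.49×10⁴ = 2.69×10⁻¹⁶ W = 269 aW

269 aW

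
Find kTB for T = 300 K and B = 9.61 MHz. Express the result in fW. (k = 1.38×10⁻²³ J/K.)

P_n = kTB = 1.38×10⁻²³ × 300 × 9.61×10⁶ = 3.98×10⁻¹⁴ W = 39.8 fW

39.8 fW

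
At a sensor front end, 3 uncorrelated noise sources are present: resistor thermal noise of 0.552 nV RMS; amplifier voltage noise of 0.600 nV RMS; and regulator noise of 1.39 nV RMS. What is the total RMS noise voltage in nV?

1.61 nV

Uncorrelated sources add in power (mean-square): V_tot = √(ΣV_i²)
V_tot = √[(5.52×10⁻¹⁰)² + (6.00×10⁻¹⁰)² + (1.39×10⁻⁹)²] = 1.61×10⁻⁹ V = 1.61 nV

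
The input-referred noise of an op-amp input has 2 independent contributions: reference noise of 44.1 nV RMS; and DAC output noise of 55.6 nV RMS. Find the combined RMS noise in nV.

Uncorrelated sources add in power (mean-square): V_tot = √(ΣV_i²)
V_tot = √[(4.41×10⁻⁸)² + (5.56×10⁻⁸)²] = 7.10×10⁻⁸ V = 71.0 nV

71.0 nV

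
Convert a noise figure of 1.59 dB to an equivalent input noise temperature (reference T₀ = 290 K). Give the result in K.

F = 10^(1.59/10) = 1.44212
T_e = (F − 1)·T₀ = (1.44212 − 1) × 290 = 128 K

128 K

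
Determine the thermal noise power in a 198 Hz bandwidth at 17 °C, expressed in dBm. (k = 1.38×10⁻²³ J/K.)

T = 17 °C + 273.15 = 290.15 K
P_n = kTB = 1.38×10⁻²³ × 290.15 × 1.98×10² = 7.93×10⁻¹⁹ W
In dBm: 10 log₁₀(7.93×10⁻¹⁹ / 10⁻³) = −151.0 dBm

−151.0 dBm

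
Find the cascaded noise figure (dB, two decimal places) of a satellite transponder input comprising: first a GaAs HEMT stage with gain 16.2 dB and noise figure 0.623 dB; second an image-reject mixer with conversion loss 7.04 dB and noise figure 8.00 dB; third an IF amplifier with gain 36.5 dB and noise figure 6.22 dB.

Convert to linear (a loss of L dB is a gain of −L dB): F_i = 10^(NF_i/10), G_i = 10^(G_i,dB/10)
  Stage 1: F_1 = 10^(0.623/10) = 1.154, G_1 = 10^(16.2/10) = 41.69
  Stage 2: F_2 = 10^(8.00/10) = 6.310, G_2 = 10^(−7.04/10) = 0.1977
  Stage 3: F_3 = 10^(6.22/10) = 4.188, G_3 = 10^(36.5/10) = 4467
Friis cascade:
  F = 1.154 + (6.310 − 1)/41.69 + (4.188 − 1)/8.241 = 1.668
NF = 10 log₁₀(1.668) = 2.22 dB

2.22 dB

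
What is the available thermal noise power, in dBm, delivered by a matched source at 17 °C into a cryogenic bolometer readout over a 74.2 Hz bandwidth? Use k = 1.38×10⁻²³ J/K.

−155.3 dBm

T = 17 °C + 273.15 = 290.15 K
P_n = kTB = 1.38×10⁻²³ × 290.15 × 7.42×10¹ = 2.97×10⁻¹⁹ W
In dBm: 10 log₁₀(2.97×10⁻¹⁹ / 10⁻³) = −155.3 dBm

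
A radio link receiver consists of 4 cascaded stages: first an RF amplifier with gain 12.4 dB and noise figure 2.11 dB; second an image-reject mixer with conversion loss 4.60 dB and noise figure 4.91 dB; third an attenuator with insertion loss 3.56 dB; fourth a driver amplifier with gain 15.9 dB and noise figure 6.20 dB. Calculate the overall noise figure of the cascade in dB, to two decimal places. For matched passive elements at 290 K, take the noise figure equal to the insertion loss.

4.98 dB

Convert to linear (a loss of L dB is a gain of −L dB): F_i = 10^(NF_i/10), G_i = 10^(G_i,dB/10)
  Stage 1: F_1 = 10^(2.11/10) = 1.626, G_1 = 10^(12.4/10) = 17.38
  Stage 2: F_2 = 10^(4.91/10) = 3.097, G_2 = 10^(−4.60/10) = 0.3467
  Stage 3: F_3 = 10^(3.56/10) = 2.270, G_3 = 10^(−3.56/10) = 0.4406
  Stage 4: F_4 = 10^(6.20/10) = 4.169, G_4 = 10^(15.9/10) = 38.90
Friis cascade:
  F = 1.626 + (3.097 − 1)/17.38 + (2.270 − 1)/6.026 + (4.169 − 1)/2.655 = 3.151
NF = 10 log₁₀(3.151) = 4.98 dB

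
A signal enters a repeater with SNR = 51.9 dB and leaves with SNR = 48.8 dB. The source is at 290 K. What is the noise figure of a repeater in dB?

3.1 dB

NF (dB) = SNR_in(dB) − SNR_out(dB) when the source is at T₀
NF = 51.9 − 48.8 = 3.1 dB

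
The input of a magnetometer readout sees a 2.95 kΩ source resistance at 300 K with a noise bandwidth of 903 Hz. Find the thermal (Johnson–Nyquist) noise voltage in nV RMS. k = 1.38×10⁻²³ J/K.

V_n = √(4kTRB)
4kTRB = 4 × 1.38×10⁻²³ × 300 × 2.95×10³ × 9.03×10² = 4.41×10⁻¹⁴ V²
V_n = √(4.41×10⁻¹⁴) = 2.10×10⁻⁷ V = 210 nV

210 nV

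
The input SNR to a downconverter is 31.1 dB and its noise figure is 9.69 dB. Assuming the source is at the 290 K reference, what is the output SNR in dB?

21.41 dB

By definition F = SNR_in/SNR_out, so in dB: SNR_out = SNR_in − NF
SNR_out = 31.1 − 9.69 = 21.41 dB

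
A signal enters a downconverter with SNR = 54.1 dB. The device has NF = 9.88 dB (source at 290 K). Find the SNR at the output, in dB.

44.22 dB

By definition F = SNR_in/SNR_out, so in dB: SNR_out = SNR_in − NF
SNR_out = 54.1 − 9.88 = 44.22 dB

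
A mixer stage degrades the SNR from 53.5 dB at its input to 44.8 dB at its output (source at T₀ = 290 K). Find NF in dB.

NF (dB) = SNR_in(dB) − SNR_out(dB) when the source is at T₀
NF = 53.5 − 44.8 = 8.7 dB

8.7 dB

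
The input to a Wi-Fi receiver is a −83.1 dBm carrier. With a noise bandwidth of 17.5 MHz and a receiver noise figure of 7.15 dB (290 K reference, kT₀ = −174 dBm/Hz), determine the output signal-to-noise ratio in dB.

11.3 dB

Noise floor: N = −174 + 10 log₁₀(B) + NF
10 log₁₀(1.75×10⁷) = 72.43 dB
N = −174 + 72.43 + 7.15 = −94.42 dBm
SNR = P_sig − N = −83.1 − (−94.42) = 11.32 dB → 11.3 dB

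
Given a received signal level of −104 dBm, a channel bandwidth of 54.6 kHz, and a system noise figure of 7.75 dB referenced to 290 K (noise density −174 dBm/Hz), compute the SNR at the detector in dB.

14.9 dB

Noise floor: N = −174 + 10 log₁₀(B) + NF
10 log₁₀(5.46×10⁴) = 47.37 dB
N = −174 + 47.37 + 7.75 = −118.88 dBm
SNR = P_sig − N = −104 − (−118.88) = 14.88 dB → 14.9 dB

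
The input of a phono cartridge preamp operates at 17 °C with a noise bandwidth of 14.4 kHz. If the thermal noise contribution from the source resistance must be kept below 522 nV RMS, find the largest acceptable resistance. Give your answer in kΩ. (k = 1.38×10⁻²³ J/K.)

1.18 kΩ

T = 17 °C + 273.15 = 290.15 K
Johnson–Nyquist: V_n = √(4kTRB) ⇒ R = V_n² / (4kTB)
4kTB = 4 × 1.38×10⁻²³ × 290.15 × 1.44×10⁴ = 2.31×10⁻¹⁶
R = (5.22×10⁻⁷)² / 2.31×10⁻¹⁶ = 1.18×10³ Ω = 1.18 kΩ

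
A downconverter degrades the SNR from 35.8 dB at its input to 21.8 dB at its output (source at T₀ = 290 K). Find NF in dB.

NF (dB) = SNR_in(dB) − SNR_out(dB) when the source is at T₀
NF = 35.8 − 21.8 = 14.0 dB

14.0 dB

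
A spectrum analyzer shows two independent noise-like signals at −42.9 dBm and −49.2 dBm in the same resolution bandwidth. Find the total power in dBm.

Convert to linear, add, convert back:
P₁ = 5.13×10⁻⁸ W, P₂ = 1.20×10⁻⁸ W
P_tot = 6.33×10⁻⁸ W → 10 log₁₀(P_tot / 10⁻³) = −42.0 dBm

−42.0 dBm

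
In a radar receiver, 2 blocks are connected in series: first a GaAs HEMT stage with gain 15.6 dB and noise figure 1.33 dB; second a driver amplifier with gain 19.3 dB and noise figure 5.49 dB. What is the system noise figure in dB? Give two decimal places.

Convert to linear (a loss of L dB is a gain of −L dB): F_i = 10^(NF_i/10), G_i = 10^(G_i,dB/10)
  Stage 1: F_1 = 10^(1.33/10) = 1.358, G_1 = 10^(15.6/10) = 36.31
  Stage 2: F_2 = 10^(5.49/10) = 3.540, G_2 = 10^(19.3/10) = 85.11
Friis cascade:
  F = 1.358 + (3.540 − 1)/36.31 = 1.428
NF = 10 log₁₀(1.428) = 1.55 dB

1.55 dB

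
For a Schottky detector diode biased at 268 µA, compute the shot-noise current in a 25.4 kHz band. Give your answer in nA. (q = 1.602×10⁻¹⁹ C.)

1.48 nA

I_n = √(2qI·B)
2qI·B = 2 × 1.602×10⁻¹⁹ × 2.68×10⁻⁴ × 2.54×10⁴ = 2.18×10⁻¹⁸ A²
I_n = √(2.18×10⁻¹⁸) = 1.48×10⁻⁹ A = 1.48 nA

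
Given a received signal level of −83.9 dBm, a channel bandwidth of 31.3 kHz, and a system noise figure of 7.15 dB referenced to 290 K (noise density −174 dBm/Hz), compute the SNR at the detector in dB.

Noise floor: N = −174 + 10 log₁₀(B) + NF
10 log₁₀(3.13×10⁴) = 44.96 dB
N = −174 + 44.96 + 7.15 = −121.89 dBm
SNR = P_sig − N = −83.9 − (−121.89) = 37.99 dB → 38.0 dB

38.0 dB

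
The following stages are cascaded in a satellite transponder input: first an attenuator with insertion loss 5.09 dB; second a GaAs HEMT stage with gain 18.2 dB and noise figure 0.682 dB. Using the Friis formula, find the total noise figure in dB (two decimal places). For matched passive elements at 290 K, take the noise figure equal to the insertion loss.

Convert to linear (a loss of L dB is a gain of −L dB): F_i = 10^(NF_i/10), G_i = 10^(G_i,dB/10)
  Stage 1: F_1 = 10^(5.09/10) = 3.228, G_1 = 10^(−5.09/10) = 0.3097
  Stage 2: F_2 = 10^(0.682/10) = 1.170, G_2 = 10^(18.2/10) = 66.07
Friis cascade:
  F = 3.228 + (1.170 − 1)/0.3097 = 3.777
NF = 10 log₁₀(3.777) = 5.77 dB

5.77 dB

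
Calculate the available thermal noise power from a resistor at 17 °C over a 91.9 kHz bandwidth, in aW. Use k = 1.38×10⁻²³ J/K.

T = 17 °C + 273.15 = 290.15 K
P_n = kTB = 1.38×10⁻²³ × 290.15 × 9.19×10⁴ = 3.68×10⁻¹⁶ W = 368 aW

368 aW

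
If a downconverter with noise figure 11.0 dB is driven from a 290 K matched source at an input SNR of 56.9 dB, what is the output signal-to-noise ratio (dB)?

45.9 dB

By definition F = SNR_in/SNR_out, so in dB: SNR_out = SNR_in − NF
SNR_out = 56.9 − 11.0 = 45.9 dB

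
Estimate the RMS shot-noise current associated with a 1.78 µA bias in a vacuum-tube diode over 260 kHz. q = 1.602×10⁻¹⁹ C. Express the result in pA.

I_n = √(2qI·B)
2qI·B = 2 × 1.602×10⁻¹⁹ × 1.78×10⁻⁶ × 2.60×10⁵ = 1.48×10⁻¹⁹ A²
I_n = √(1.48×10⁻¹⁹) = 3.85×10⁻¹⁰ A = 385 pA

385 pA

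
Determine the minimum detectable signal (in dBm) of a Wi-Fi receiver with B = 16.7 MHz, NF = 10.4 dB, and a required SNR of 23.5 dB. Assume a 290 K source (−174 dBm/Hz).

Sensitivity = −174 + 10 log₁₀(B) + NF + SNR_min
= −174 + 72.23 + 10.4 + 23.5
= −67.87 dBm → −67.9 dBm

−67.9 dBm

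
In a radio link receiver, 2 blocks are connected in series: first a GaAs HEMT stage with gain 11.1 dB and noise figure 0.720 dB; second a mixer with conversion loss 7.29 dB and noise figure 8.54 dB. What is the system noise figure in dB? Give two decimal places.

Convert to linear (a loss of L dB is a gain of −L dB): F_i = 10^(NF_i/10), G_i = 10^(G_i,dB/10)
  Stage 1: F_1 = 10^(0.720/10) = 1.180, G_1 = 10^(11.1/10) = 12.88
  Stage 2: F_2 = 10^(8.54/10) = 7.145, G_2 = 10^(−7.29/10) = 0.1866
Friis cascade:
  F = 1.180 + (7.145 − 1)/12.88 = 1.657
NF = 10 log₁₀(1.657) = 2.19 dB

2.19 dB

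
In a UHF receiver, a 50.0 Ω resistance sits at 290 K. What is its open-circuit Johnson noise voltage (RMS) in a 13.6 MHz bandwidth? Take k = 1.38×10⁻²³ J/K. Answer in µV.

3.30 µV

V_n = √(4kTRB)
4kTRB = 4 × 1.38×10⁻²³ × 290 × 5.00×10¹ × 1.36×10⁷ = 1.09×10⁻¹¹ V²
V_n = √(1.09×10⁻¹¹) = 3.30×10⁻⁶ V = 3.30 µV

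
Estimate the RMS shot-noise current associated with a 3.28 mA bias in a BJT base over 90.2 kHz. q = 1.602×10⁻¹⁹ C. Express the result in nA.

9.74 nA

I_n = √(2qI·B)
2qI·B = 2 × 1.602×10⁻¹⁹ × 3.28×10⁻³ × 9.02×10⁴ = 9.48×10⁻¹⁷ A²
I_n = √(9.48×10⁻¹⁷) = 9.74×10⁻⁹ A = 9.74 nA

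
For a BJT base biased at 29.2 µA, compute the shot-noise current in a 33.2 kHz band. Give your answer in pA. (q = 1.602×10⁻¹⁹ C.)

I_n = √(2qI·B)
2qI·B = 2 × 1.602×10⁻¹⁹ × 2.92×10⁻⁵ × 3.32×10⁴ = 3.11×10⁻¹⁹ A²
I_n = √(3.11×10⁻¹⁹) = 5.57×10⁻¹⁰ A = 557 pA

557 pA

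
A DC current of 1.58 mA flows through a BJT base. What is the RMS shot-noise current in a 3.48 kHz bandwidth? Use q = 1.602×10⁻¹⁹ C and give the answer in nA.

1.33 nA

I_n = √(2qI·B)
2qI·B = 2 × 1.602×10⁻¹⁹ × 1.58×10⁻³ × 3.48×10³ = 1.76×10⁻¹⁸ A²
I_n = √(1.76×10⁻¹⁸) = 1.33×10⁻⁹ A = 1.33 nA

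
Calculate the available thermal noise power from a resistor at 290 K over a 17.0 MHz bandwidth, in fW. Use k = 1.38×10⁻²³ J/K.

P_n = kTB = 1.38×10⁻²³ × 290 × 1.70×10⁷ = 6.80×10⁻¹⁴ W = 68.0 fW

68.0 fW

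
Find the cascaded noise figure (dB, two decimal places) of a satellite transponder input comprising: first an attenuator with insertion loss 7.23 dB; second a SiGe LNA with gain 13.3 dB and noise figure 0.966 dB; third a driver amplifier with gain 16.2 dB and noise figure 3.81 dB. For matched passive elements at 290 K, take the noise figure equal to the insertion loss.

Convert to linear (a loss of L dB is a gain of −L dB): F_i = 10^(NF_i/10), G_i = 10^(G_i,dB/10)
  Stage 1: F_1 = 10^(7.23/10) = 5.284, G_1 = 10^(−7.23/10) = 0.1892
  Stage 2: F_2 = 10^(0.966/10) = 1.249, G_2 = 10^(13.3/10) = 21.38
  Stage 3: F_3 = 10^(3.81/10) = 2.404, G_3 = 10^(16.2/10) = 41.69
Friis cascade:
  F = 5.284 + (1.249 − 1)/0.1892 + (2.404 − 1)/4.046 = 6.948
NF = 10 log₁₀(6.948) = 8.42 dB

8.42 dB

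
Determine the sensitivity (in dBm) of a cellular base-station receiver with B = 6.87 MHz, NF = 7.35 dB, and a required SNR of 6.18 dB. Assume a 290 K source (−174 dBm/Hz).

Sensitivity = −174 + 10 log₁₀(B) + NF + SNR_min
= −174 + 68.37 + 7.35 + 6.18
= −92.10 dBm → −92.1 dBm

−92.1 dBm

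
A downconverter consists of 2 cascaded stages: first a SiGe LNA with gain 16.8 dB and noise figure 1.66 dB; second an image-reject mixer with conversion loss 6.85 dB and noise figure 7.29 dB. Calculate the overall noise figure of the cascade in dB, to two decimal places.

1.92 dB

Convert to linear (a loss of L dB is a gain of −L dB): F_i = 10^(NF_i/10), G_i = 10^(G_i,dB/10)
  Stage 1: F_1 = 10^(1.66/10) = 1.466, G_1 = 10^(16.8/10) = 47.86
  Stage 2: F_2 = 10^(7.29/10) = 5.358, G_2 = 10^(−6.85/10) = 0.2065
Friis cascade:
  F = 1.466 + (5.358 − 1)/47.86 = 1.557
NF = 10 log₁₀(1.557) = 1.92 dB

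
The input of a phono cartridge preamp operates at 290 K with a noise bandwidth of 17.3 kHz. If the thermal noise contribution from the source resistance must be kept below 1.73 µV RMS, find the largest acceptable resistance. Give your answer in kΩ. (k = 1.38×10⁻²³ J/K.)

Johnson–Nyquist: V_n = √(4kTRB) ⇒ R = V_n² / (4kTB)
4kTB = 4 × 1.38×10⁻²³ × 290 × 1.73×10⁴ = 2.77×10⁻¹⁶
R = (1.73×10⁻⁶)² / 2.77×10⁻¹⁶ = 1.08×10⁴ Ω = 10.8 kΩ

10.8 kΩ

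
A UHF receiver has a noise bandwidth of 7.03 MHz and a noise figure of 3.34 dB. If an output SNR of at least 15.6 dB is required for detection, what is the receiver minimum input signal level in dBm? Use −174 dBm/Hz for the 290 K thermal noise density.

−86.6 dBm

Sensitivity = −174 + 10 log₁₀(B) + NF + SNR_min
= −174 + 68.47 + 3.34 + 15.6
= −86.59 dBm → −86.6 dBm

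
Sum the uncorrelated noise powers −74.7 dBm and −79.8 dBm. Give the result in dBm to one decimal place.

−73.5 dBm

Convert to linear, add, convert back:
P₁ = 3.39×10⁻¹¹ W, P₂ = 1.05×10⁻¹¹ W
P_tot = 4.44×10⁻¹¹ W → 10 log₁₀(P_tot / 10⁻³) = −73.5 dBm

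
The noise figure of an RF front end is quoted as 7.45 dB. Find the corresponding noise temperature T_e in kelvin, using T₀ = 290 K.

1322 K

F = 10^(7.45/10) = 5.55904
T_e = (F − 1)·T₀ = (5.55904 − 1) × 290 = 1322 K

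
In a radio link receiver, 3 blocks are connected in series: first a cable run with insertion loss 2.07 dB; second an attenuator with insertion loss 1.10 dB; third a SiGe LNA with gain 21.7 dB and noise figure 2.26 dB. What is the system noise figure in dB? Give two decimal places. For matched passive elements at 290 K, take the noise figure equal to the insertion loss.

5.43 dB

Convert to linear (a loss of L dB is a gain of −L dB): F_i = 10^(NF_i/10), G_i = 10^(G_i,dB/10)
  Stage 1: F_1 = 10^(2.07/10) = 1.611, G_1 = 10^(−2.07/10) = 0.6209
  Stage 2: F_2 = 10^(1.10/10) = 1.288, G_2 = 10^(−1.10/10) = 0.7762
  Stage 3: F_3 = 10^(2.26/10) = 1.683, G_3 = 10^(21.7/10) = 147.9
Friis cascade:
  F = 1.611 + (1.288 − 1)/0.6209 + (1.683 − 1)/0.4819 = 3.491
NF = 10 log₁₀(3.491) = 5.43 dB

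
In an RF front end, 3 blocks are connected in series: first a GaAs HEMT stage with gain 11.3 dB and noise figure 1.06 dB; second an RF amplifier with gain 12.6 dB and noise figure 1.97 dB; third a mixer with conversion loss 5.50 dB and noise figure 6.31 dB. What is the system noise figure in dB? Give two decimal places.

Convert to linear (a loss of L dB is a gain of −L dB): F_i = 10^(NF_i/10), G_i = 10^(G_i,dB/10)
  Stage 1: F_1 = 10^(1.06/10) = 1.276, G_1 = 10^(11.3/10) = 13.49
  Stage 2: F_2 = 10^(1.97/10) = 1.574, G_2 = 10^(12.6/10) = 18.20
  Stage 3: F_3 = 10^(6.31/10) = 4.276, G_3 = 10^(−5.50/10) = 0.2818
Friis cascade:
  F = 1.276 + (1.574 − 1)/13.49 + (4.276 − 1)/245.5 = 1.332
NF = 10 log₁₀(1.332) = 1.25 dB

1.25 dB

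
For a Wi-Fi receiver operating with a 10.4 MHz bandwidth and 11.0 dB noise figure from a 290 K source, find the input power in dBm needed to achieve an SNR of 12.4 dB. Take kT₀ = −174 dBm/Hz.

−80.4 dBm

Sensitivity = −174 + 10 log₁₀(B) + NF + SNR_min
= −174 + 70.17 + 11.0 + 12.4
= −80.43 dBm → −80.4 dBm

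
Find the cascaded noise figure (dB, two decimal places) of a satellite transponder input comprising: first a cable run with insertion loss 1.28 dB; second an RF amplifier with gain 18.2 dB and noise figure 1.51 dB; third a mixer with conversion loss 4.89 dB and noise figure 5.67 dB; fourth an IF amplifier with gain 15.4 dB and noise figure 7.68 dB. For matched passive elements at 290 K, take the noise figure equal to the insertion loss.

3.54 dB

Convert to linear (a loss of L dB is a gain of −L dB): F_i = 10^(NF_i/10), G_i = 10^(G_i,dB/10)
  Stage 1: F_1 = 10^(1.28/10) = 1.343, G_1 = 10^(−1.28/10) = 0.7447
  Stage 2: F_2 = 10^(1.51/10) = 1.416, G_2 = 10^(18.2/10) = 66.07
  Stage 3: F_3 = 10^(5.67/10) = 3.690, G_3 = 10^(−4.89/10) = 0.3243
  Stage 4: F_4 = 10^(7.68/10) = 5.861, G_4 = 10^(15.4/10) = 34.67
Friis cascade:
  F = 1.343 + (1.416 − 1)/0.7447 + (3.690 − 1)/49.20 + (5.861 − 1)/15.96 = 2.260
NF = 10 log₁₀(2.260) = 3.54 dB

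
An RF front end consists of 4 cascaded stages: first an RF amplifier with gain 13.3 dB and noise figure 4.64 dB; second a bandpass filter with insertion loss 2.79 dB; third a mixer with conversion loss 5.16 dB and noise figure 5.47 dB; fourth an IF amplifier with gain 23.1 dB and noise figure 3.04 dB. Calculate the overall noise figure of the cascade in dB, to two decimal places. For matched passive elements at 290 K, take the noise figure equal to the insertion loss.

5.41 dB

Convert to linear (a loss of L dB is a gain of −L dB): F_i = 10^(NF_i/10), G_i = 10^(G_i,dB/10)
  Stage 1: F_1 = 10^(4.64/10) = 2.911, G_1 = 10^(13.3/10) = 21.38
  Stage 2: F_2 = 10^(2.79/10) = 1.901, G_2 = 10^(−2.79/10) = 0.5260
  Stage 3: F_3 = 10^(5.47/10) = 3.524, G_3 = 10^(−5.16/10) = 0.3048
  Stage 4: F_4 = 10^(3.04/10) = 2.014, G_4 = 10^(23.1/10) = 204.2
Friis cascade:
  F = 2.911 + (1.901 − 1)/21.38 + (3.524 − 1)/11.25 + (2.014 − 1)/3.428 = 3.473
NF = 10 log₁₀(3.473) = 5.41 dB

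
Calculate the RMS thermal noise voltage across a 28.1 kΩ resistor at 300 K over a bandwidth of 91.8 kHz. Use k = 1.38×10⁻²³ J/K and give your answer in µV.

V_n = √(4kTRB)
4kTRB = 4 × 1.38×10⁻²³ × 300 × 2.81×10⁴ × 9.18×10⁴ = 4.27×10⁻¹¹ V²
V_n = √(4.27×10⁻¹¹) = 6.54×10⁻⁶ V = 6.54 µV

6.54 µV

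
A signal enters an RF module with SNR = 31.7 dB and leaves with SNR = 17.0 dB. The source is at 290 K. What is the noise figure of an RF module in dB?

NF (dB) = SNR_in(dB) − SNR_out(dB) when the source is at T₀
NF = 31.7 − 17.0 = 14.7 dB

14.7 dB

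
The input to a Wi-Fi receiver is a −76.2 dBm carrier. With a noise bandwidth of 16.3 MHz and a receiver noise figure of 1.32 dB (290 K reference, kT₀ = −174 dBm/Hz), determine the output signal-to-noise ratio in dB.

Noise floor: N = −174 + 10 log₁₀(B) + NF
10 log₁₀(1.63×10⁷) = 72.12 dB
N = −174 + 72.12 + 1.32 = −100.56 dBm
SNR = P_sig − N = −76.2 − (−100.56) = 24.36 dB → 24.4 dB

24.4 dB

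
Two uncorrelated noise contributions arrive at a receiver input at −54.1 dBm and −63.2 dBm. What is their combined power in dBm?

Convert to linear, add, convert back:
P₁ = 3.89×10⁻⁹ W, P₂ = 4.79×10⁻¹⁰ W
P_tot = 4.37×10⁻⁹ W → 10 log₁₀(P_tot / 10⁻³) = −53.6 dBm

−53.6 dBm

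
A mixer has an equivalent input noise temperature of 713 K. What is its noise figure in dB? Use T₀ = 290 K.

5.39 dB

F = 1 + T_e/T₀ = 1 + 713/290 = 3.45862
NF = 10 log₁₀(3.45862) = 5.39 dB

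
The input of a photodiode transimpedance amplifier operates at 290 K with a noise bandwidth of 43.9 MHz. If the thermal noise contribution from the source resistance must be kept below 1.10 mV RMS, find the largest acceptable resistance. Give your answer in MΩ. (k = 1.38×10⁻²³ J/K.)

1.72 MΩ

Johnson–Nyquist: V_n = √(4kTRB) ⇒ R = V_n² / (4kTB)
4kTB = 4 × 1.38×10⁻²³ × 290 × 4.39×10⁷ = 7.03×10⁻¹³
R = (1.10×10⁻³)² / 7.03×10⁻¹³ = 1.72×10⁶ Ω = 1.72 MΩ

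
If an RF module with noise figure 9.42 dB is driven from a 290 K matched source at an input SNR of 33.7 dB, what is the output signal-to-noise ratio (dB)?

24.28 dB

By definition F = SNR_in/SNR_out, so in dB: SNR_out = SNR_in − NF
SNR_out = 33.7 − 9.42 = 24.28 dB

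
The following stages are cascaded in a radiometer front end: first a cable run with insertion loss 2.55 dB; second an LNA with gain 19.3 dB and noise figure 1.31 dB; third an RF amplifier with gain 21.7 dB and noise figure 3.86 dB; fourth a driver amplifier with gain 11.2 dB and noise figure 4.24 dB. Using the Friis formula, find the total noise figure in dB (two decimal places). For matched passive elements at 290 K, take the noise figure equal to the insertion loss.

Convert to linear (a loss of L dB is a gain of −L dB): F_i = 10^(NF_i/10), G_i = 10^(G_i,dB/10)
  Stage 1: F_1 = 10^(2.55/10) = 1.799, G_1 = 10^(−2.55/10) = 0.5559
  Stage 2: F_2 = 10^(1.31/10) = 1.352, G_2 = 10^(19.3/10) = 85.11
  Stage 3: F_3 = 10^(3.86/10) = 2.432, G_3 = 10^(21.7/10) = 147.9
  Stage 4: F_4 = 10^(4.24/10) = 2.655, G_4 = 10^(11.2/10) = 13.18
Friis cascade:
  F = 1.799 + (1.352 − 1)/0.5559 + (2.432 − 1)/47.32 + (2.655 − 1)/6998 = 2.463
NF = 10 log₁₀(2.463) = 3.91 dB

3.91 dB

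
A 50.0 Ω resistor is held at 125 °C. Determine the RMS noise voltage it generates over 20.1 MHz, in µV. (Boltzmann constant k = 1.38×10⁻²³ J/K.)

4.70 µV

T = 125 °C + 273.15 = 398.15 K
V_n = √(4kTRB)
4kTRB = 4 × 1.38×10⁻²³ × 398.15 × 5.00×10¹ × 2.01×10⁷ = 2.21×10⁻¹¹ V²
V_n = √(2.21×10⁻¹¹) = 4.70×10⁻⁶ V = 4.70 µV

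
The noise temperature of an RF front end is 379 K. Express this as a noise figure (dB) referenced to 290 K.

F = 1 + T_e/T₀ = 1 + 379/290 = 2.3069
NF = 10 log₁₀(2.3069) = 3.63 dB

3.63 dB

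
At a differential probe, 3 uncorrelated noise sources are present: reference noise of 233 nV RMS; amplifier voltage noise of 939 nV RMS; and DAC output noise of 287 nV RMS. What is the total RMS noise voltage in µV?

1.01 µV

Uncorrelated sources add in power (mean-square): V_tot = √(ΣV_i²)
V_tot = √[(2.33×10⁻⁷)² + (9.39×10⁻⁷)² + (2.87×10⁻⁷)²] = 1.01×10⁻⁶ V = 1.01 µV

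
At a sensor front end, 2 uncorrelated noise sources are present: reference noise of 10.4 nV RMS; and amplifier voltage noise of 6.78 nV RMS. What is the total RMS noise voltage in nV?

Uncorrelated sources add in power (mean-square): V_tot = √(ΣV_i²)
V_tot = √[(1.04×10⁻⁸)² + (6.78×10⁻⁹)²] = 1.24×10⁻⁸ V = 12.4 nV

12.4 nV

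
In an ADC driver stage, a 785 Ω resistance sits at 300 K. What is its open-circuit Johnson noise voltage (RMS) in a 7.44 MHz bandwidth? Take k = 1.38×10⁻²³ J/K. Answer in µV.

V_n = √(4kTRB)
4kTRB = 4 × 1.38×10⁻²³ × 300 × 7.85×10² × 7.44×10⁶ = 9.67×10⁻¹¹ V²
V_n = √(9.67×10⁻¹¹) = 9.83×10⁻⁶ V = 9.83 µV

9.83 µV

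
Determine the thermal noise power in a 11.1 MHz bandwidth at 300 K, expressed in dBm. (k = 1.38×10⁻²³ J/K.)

−103.4 dBm

P_n = kTB = 1.38×10⁻²³ × 300 × 1.11×10⁷ = 4.60×10⁻¹⁴ W
In dBm: 10 log₁₀(4.60×10⁻¹⁴ / 10⁻³) = −103.4 dBm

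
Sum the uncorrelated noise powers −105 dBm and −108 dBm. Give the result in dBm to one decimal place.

Convert to linear, add, convert back:
P₁ = 3.16×10⁻¹⁴ W, P₂ = 1.58×10⁻¹⁴ W
P_tot = 4.75×10⁻¹⁴ W → 10 log₁₀(P_tot / 10⁻³) = −103.2 dBm

−103.2 dBm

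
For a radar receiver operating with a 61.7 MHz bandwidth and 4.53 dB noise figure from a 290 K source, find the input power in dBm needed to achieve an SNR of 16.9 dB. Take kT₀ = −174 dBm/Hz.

Sensitivity = −174 + 10 log₁₀(B) + NF + SNR_min
= −174 + 77.9 + 4.53 + 16.9
= −74.67 dBm → −74.7 dBm

−74.7 dBm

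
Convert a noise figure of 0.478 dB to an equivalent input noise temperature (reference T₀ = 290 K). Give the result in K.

33.7 K

F = 10^(0.478/10) = 1.11635
T_e = (F − 1)·T₀ = (1.11635 − 1) × 290 = 33.7 K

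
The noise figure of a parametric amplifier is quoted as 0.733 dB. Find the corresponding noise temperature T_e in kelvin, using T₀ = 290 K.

53.3 K

F = 10^(0.733/10) = 1.18386
T_e = (F − 1)·T₀ = (1.18386 − 1) × 290 = 53.3 K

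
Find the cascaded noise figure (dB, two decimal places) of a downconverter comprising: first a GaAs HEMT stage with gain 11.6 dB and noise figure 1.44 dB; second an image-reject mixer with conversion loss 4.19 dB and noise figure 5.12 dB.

Convert to linear (a loss of L dB is a gain of −L dB): F_i = 10^(NF_i/10), G_i = 10^(G_i,dB/10)
  Stage 1: F_1 = 10^(1.44/10) = 1.393, G_1 = 10^(11.6/10) = 14.45
  Stage 2: F_2 = 10^(5.12/10) = 3.251, G_2 = 10^(−4.19/10) = 0.3811
Friis cascade:
  F = 1.393 + (3.251 − 1)/14.45 = 1.549
NF = 10 log₁₀(1.549) = 1.90 dB

1.90 dB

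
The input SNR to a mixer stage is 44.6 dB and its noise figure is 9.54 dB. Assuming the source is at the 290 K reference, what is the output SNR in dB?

35.06 dB

By definition F = SNR_in/SNR_out, so in dB: SNR_out = SNR_in − NF
SNR_out = 44.6 − 9.54 = 35.06 dB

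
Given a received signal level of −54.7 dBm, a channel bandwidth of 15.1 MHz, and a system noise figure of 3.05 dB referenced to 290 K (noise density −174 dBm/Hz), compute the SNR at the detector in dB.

Noise floor: N = −174 + 10 log₁₀(B) + NF
10 log₁₀(1.51×10⁷) = 71.79 dB
N = −174 + 71.79 + 3.05 = −99.16 dBm
SNR = P_sig − N = −54.7 − (−99.16) = 44.46 dB → 44.5 dB

44.5 dB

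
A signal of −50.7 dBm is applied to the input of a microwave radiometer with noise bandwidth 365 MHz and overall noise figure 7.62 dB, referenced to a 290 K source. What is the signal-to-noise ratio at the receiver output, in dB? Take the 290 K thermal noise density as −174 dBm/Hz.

30.1 dB

Noise floor: N = −174 + 10 log₁₀(B) + NF
10 log₁₀(3.65×10⁸) = 85.62 dB
N = −174 + 85.62 + 7.62 = −80.76 dBm
SNR = P_sig − N = −50.7 − (−80.76) = 30.06 dB → 30.1 dB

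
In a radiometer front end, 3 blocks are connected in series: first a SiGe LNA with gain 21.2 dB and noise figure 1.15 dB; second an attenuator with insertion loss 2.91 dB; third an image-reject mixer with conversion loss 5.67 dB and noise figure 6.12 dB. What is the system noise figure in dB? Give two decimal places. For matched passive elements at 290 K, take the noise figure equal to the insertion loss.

1.32 dB

Convert to linear (a loss of L dB is a gain of −L dB): F_i = 10^(NF_i/10), G_i = 10^(G_i,dB/10)
  Stage 1: F_1 = 10^(1.15/10) = 1.303, G_1 = 10^(21.2/10) = 131.8
  Stage 2: F_2 = 10^(2.91/10) = 1.954, G_2 = 10^(−2.91/10) = 0.5117
  Stage 3: F_3 = 10^(6.12/10) = 4.093, G_3 = 10^(−5.67/10) = 0.2710
Friis cascade:
  F = 1.303 + (1.954 − 1)/131.8 + (4.093 − 1)/67.45 = 1.356
NF = 10 log₁₀(1.356) = 1.32 dB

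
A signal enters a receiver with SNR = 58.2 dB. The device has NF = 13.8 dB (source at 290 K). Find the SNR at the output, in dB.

By definition F = SNR_in/SNR_out, so in dB: SNR_out = SNR_in − NF
SNR_out = 58.2 − 13.8 = 44.4 dB

44.4 dB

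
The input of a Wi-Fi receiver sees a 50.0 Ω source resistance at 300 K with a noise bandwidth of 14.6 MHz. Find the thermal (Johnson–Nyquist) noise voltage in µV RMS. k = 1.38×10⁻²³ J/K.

3.48 µV

V_n = √(4kTRB)
4kTRB = 4 × 1.38×10⁻²³ × 300 × 5.00×10¹ × 1.46×10⁷ = 1.21×10⁻¹¹ V²
V_n = √(1.21×10⁻¹¹) = 3.48×10⁻⁶ V = 3.48 µV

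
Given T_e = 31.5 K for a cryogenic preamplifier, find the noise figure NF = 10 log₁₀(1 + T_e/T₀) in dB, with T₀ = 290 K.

F = 1 + T_e/T₀ = 1 + 31.5/290 = 1.10862
NF = 10 log₁₀(1.10862) = 0.448 dB

0.448 dB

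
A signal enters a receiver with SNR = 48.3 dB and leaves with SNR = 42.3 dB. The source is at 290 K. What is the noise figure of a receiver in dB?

6.0 dB

NF (dB) = SNR_in(dB) − SNR_out(dB) when the source is at T₀
NF = 48.3 − 42.3 = 6.0 dB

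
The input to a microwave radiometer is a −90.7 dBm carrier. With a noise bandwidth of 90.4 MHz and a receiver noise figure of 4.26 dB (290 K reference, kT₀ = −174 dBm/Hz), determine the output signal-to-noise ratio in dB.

−0.5 dB

Noise floor: N = −174 + 10 log₁₀(B) + NF
10 log₁₀(9.04×10⁷) = 79.56 dB
N = −174 + 79.56 + 4.26 = −90.18 dBm
SNR = P_sig − N = −90.7 − (−90.18) = −0.52 dB → −0.5 dB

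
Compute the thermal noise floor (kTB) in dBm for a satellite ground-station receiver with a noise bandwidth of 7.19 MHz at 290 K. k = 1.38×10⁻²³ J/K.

−105.4 dBm

P_n = kTB = 1.38×10⁻²³ × 290 × 7.19×10⁶ = 2.88×10⁻¹⁴ W
In dBm: 10 log₁₀(2.88×10⁻¹⁴ / 10⁻³) = −105.4 dBm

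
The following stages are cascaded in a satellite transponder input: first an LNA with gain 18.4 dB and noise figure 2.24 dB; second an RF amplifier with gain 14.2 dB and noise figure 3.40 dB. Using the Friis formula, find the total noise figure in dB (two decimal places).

Convert to linear (a loss of L dB is a gain of −L dB): F_i = 10^(NF_i/10), G_i = 10^(G_i,dB/10)
  Stage 1: F_1 = 10^(2.24/10) = 1.675, G_1 = 10^(18.4/10) = 69.18
  Stage 2: F_2 = 10^(3.40/10) = 2.188, G_2 = 10^(14.2/10) = 26.30
Friis cascade:
  F = 1.675 + (2.188 − 1)/69.18 = 1.692
NF = 10 log₁₀(1.692) = 2.28 dB

2.28 dB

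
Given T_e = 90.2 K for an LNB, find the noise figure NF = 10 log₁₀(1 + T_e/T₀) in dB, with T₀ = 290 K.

1.18 dB

F = 1 + T_e/T₀ = 1 + 90.2/290 = 1.31103
NF = 10 log₁₀(1.31103) = 1.18 dB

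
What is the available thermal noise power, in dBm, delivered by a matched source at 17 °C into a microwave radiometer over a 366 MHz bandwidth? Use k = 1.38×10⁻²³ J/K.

T = 17 °C + 273.15 = 290.15 K
P_n = kTB = 1.38×10⁻²³ × 290.15 × 3.66×10⁸ = 1.47×10⁻¹² W
In dBm: 10 log₁₀(1.47×10⁻¹² / 10⁻³) = −88.3 dBm

−88.3 dBm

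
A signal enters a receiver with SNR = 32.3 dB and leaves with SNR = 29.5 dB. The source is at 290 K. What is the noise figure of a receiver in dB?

NF (dB) = SNR_in(dB) − SNR_out(dB) when the source is at T₀
NF = 32.3 − 29.5 = 2.8 dB

2.8 dB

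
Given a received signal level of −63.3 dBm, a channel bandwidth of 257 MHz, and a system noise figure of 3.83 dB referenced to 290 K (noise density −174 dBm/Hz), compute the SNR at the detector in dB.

22.8 dB

Noise floor: N = −174 + 10 log₁₀(B) + NF
10 log₁₀(2.57×10⁸) = 84.1 dB
N = −174 + 84.1 + 3.83 = −86.07 dBm
SNR = P_sig − N = −63.3 − (−86.07) = 22.77 dB → 22.8 dB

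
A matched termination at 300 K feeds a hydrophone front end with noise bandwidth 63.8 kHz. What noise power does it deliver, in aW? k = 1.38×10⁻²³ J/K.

264 aW

P_n = kTB = 1.38×10⁻²³ × 300 × 6.38×10⁴ = 2.64×10⁻¹⁶ W = 264 aW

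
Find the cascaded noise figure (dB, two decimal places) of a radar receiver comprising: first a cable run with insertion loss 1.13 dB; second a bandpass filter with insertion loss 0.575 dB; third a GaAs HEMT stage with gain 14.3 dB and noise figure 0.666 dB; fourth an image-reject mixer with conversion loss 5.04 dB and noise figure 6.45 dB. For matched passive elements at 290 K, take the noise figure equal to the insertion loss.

Convert to linear (a loss of L dB is a gain of −L dB): F_i = 10^(NF_i/10), G_i = 10^(G_i,dB/10)
  Stage 1: F_1 = 10^(1.13/10) = 1.297, G_1 = 10^(−1.13/10) = 0.7709
  Stage 2: F_2 = 10^(0.575/10) = 1.142, G_2 = 10^(−0.575/10) = 0.8760
  Stage 3: F_3 = 10^(0.666/10) = 1.166, G_3 = 10^(14.3/10) = 26.92
  Stage 4: F_4 = 10^(6.45/10) = 4.416, G_4 = 10^(−5.04/10) = 0.3133
Friis cascade:
  F = 1.297 + (1.142 − 1)/0.7709 + (1.166 − 1)/0.6753 + (4.416 − 1)/18.18 = 1.914
NF = 10 log₁₀(1.914) = 2.82 dB

2.82 dB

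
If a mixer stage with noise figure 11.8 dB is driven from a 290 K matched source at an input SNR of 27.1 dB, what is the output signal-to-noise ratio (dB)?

15.3 dB

By definition F = SNR_in/SNR_out, so in dB: SNR_out = SNR_in − NF
SNR_out = 27.1 − 11.8 = 15.3 dB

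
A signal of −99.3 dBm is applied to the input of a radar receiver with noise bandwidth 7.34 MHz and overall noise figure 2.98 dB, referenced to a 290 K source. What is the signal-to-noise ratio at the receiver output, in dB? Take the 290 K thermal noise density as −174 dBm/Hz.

Noise floor: N = −174 + 10 log₁₀(B) + NF
10 log₁₀(7.34×10⁶) = 68.66 dB
N = −174 + 68.66 + 2.98 = −102.36 dBm
SNR = P_sig − N = −99.3 − (−102.36) = 3.06 dB → 3.1 dB

3.1 dB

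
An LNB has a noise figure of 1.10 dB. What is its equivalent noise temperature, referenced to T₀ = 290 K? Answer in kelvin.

83.6 K

F = 10^(1.10/10) = 1.28825
T_e = (F − 1)·T₀ = (1.28825 − 1) × 290 = 83.6 K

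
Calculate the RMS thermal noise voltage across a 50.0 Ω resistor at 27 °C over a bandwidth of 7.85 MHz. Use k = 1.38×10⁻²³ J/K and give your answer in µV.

T = 27 °C + 273.15 = 300.15 K
V_n = √(4kTRB)
4kTRB = 4 × 1.38×10⁻²³ × 300.15 × 5.00×10¹ × 7.85×10⁶ = 6.50×10⁻¹² V²
V_n = √(6.50×10⁻¹²) = 2.55×10⁻⁶ V = 2.55 µV

2.55 µV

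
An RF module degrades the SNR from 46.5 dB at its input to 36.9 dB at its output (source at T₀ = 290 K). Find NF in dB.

NF (dB) = SNR_in(dB) − SNR_out(dB) when the source is at T₀
NF = 46.5 − 36.9 = 9.6 dB

9.6 dB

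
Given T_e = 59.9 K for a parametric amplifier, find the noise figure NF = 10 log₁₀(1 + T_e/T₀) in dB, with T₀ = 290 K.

F = 1 + T_e/T₀ = 1 + 59.9/290 = 1.20655
NF = 10 log₁₀(1.20655) = 0.815 dB

0.815 dB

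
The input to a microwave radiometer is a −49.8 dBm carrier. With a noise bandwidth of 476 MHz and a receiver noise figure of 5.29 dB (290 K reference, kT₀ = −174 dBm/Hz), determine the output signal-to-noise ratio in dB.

32.1 dB

Noise floor: N = −174 + 10 log₁₀(B) + NF
10 log₁₀(4.76×10⁸) = 86.78 dB
N = −174 + 86.78 + 5.29 = −81.93 dBm
SNR = P_sig − N = −49.8 − (−81.93) = 32.13 dB → 32.1 dB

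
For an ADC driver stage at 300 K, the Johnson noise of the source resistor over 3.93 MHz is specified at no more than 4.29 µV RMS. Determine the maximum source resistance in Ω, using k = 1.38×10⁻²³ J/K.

283 Ω

Johnson–Nyquist: V_n = √(4kTRB) ⇒ R = V_n² / (4kTB)
4kTB = 4 × 1.38×10⁻²³ × 300 × 3.93×10⁶ = 6.51×10⁻¹⁴
R = (4.29×10⁻⁶)² / 6.51×10⁻¹⁴ = 2.83×10² Ω = 283 Ω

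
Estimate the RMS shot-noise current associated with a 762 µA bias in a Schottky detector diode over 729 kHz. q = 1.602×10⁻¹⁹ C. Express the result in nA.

13.3 nA

I_n = √(2qI·B)
2qI·B = 2 × 1.602×10⁻¹⁹ × 7.62×10⁻⁴ × 7.29×10⁵ = 1.78×10⁻¹⁶ A²
I_n = √(1.78×10⁻¹⁶) = 1.33×10⁻⁸ A = 13.3 nA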